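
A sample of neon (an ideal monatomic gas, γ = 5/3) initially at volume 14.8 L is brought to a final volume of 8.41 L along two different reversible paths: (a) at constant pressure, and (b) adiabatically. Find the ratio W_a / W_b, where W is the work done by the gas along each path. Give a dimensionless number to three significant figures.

Path (a) isobaric: W = P₁(V₂ − V₁) → W_a/(P₁V₁) = -0.4318.
Path (b) adiabatic: W = P₁V₁(1 − (V₁/V₂)^(γ−1))/(γ−1) → W_b/(P₁V₁) = -0.6864.
W_a / W_b = -0.4318 / -0.6864 = 0.629.

W_a / W_b ≈ 0.629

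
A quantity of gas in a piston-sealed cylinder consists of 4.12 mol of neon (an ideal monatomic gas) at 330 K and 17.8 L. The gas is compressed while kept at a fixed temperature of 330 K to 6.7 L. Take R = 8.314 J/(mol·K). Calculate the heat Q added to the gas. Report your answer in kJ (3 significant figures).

Isothermal ⇒ ΔU = 0, so Q = W = nRT ln(V₂/V₁).
Q = (4.12)(8.314)(330) ln(6.7/17.8) = 11304 × -0.9771 = -11045 J.

Q ≈ -11.0 kJ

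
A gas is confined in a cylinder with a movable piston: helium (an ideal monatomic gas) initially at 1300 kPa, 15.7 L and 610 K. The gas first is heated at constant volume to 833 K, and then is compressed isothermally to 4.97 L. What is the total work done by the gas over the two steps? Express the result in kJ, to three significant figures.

Step 1 (isochoric): W = 0 (constant volume).
After step 1: P = 1775 kPa (V unchanged).
Step 2 (isothermal): W = P₁V₁ ln(V₂/V₁) = (27871) ln(4.97/15.7) = -32059 J.
W_total = 0 − 32059 = -32059 J.

W_total ≈ -32.1 kJ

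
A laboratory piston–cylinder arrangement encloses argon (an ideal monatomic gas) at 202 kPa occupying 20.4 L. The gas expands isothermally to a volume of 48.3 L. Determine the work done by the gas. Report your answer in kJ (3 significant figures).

W ≈ 3.55 kJ

Isothermal: W = nRT ln(V₂/V₁) = P₁V₁ ln(V₂/V₁).
P₁V₁ = (202 kPa)(20.4 L) = 4121 J.
W = 4121 × ln(48.3/20.4) = 4121 × 0.8619
W_by_gas = 3552 J.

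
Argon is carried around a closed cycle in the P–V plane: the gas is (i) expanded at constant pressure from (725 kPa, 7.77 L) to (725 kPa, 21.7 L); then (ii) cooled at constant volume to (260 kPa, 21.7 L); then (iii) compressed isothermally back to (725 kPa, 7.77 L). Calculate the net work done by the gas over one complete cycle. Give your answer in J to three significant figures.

Leg (i): W = PΔV = (725)(21.7 − 7.77) = 10099 J.
Leg (ii): W = 0.
Leg (iii): W = PᵢVᵢ ln(V_f/Vᵢ) = (5642) ln(7.77/21.7) = -5795 J.
W_net = 10099 − 5795 = 4305 J.

W_net ≈ 4300 J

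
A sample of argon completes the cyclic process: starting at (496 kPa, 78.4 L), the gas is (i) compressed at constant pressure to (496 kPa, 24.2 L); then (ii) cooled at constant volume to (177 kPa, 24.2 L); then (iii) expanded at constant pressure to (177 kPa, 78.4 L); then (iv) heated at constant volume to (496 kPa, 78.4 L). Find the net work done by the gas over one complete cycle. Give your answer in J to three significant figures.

W_net ≈ -17300 J

Constant-volume legs do no work.
W(i) = (496)(24.2 − 78.4) = -26883 J; W(iii) = (177)(78.4 − 24.2) = 9593 J.
W_net = -26883 + 9593 = -17290 J (the counter-clockwise enclosed area).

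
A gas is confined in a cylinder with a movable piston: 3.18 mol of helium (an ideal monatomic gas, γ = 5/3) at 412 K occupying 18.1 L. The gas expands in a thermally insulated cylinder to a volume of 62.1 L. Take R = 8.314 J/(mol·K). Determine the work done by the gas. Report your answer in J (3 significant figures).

W ≈ 9160 J

Adiabatic: TV^(γ−1) = const with γ = 5/3.
T₂ = T₁ (V₁/V₂)^(γ−1) = 412 × (18.1/62.1)^0.667 = 412 × 0.4396 = 181.1 K.
W_by = nCᵥ(T₁ − T₂) = (3.18)(12.47)(412 − 181.1) = 9156 J.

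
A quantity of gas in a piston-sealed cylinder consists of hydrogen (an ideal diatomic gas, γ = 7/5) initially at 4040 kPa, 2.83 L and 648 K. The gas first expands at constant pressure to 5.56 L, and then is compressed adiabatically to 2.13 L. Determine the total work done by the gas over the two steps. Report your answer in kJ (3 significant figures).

Step 1 (isobaric): W = PΔV = (4040 kPa)(5.56 − 2.83 L) = 11029 J.
After step 1: P = 4040 kPa, V = 5.56 L, T = 1273 K.
Step 2 (adiabatic): W = (P₁V₁ − P₂V₂)/(γ−1) = (22462 − 32971)/0.4 = -26272 J.
W_total = 11029 − 26272 = -15243 J.

W_total ≈ -15.2 kJ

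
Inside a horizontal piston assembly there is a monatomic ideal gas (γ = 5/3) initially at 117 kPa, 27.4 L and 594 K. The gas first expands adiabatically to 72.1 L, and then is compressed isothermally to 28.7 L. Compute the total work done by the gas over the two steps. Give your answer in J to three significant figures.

Step 1 (adiabatic): W = (P₁V₁ − P₂V₂)/(γ−1) = (3206 − 1682)/0.667 = 2286 J.
After step 1: P = 23.33 kPa, V = 72.1 L, T = 311.6 K.
Step 2 (isothermal): W = P₁V₁ ln(V₂/V₁) = (1682) ln(28.7/72.1) = -1549 J.
W_total = 2286 − 1549 = 736.4 J.

W_total ≈ 736 J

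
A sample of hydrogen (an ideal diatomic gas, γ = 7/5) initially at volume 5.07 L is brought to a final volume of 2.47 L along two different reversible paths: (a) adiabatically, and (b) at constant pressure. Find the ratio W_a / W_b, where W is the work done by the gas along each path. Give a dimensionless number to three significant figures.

W_a / W_b ≈ 1.62

Path (a) adiabatic: W = P₁V₁(1 − (V₁/V₂)^(γ−1))/(γ−1) → W_a/(P₁V₁) = -0.8332.
Path (b) isobaric: W = P₁(V₂ − V₁) → W_b/(P₁V₁) = -0.5128.
W_a / W_b = -0.8332 / -0.5128 = 1.625.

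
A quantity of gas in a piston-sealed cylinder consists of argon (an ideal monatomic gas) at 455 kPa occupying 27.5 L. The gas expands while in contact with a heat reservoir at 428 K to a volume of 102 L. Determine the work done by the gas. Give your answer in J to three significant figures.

Isothermal: W = nRT ln(V₂/V₁) = P₁V₁ ln(V₂/V₁).
P₁V₁ = (455 kPa)(27.5 L) = 12512 J.
W = 12512 × ln(102/27.5) = 12512 × 1.311
W_by_gas = 16401 J.

W ≈ 16400 J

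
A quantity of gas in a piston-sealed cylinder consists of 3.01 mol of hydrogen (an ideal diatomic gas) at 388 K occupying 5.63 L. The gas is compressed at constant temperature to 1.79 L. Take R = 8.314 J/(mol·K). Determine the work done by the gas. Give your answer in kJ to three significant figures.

Isothermal: W = nRT ln(V₂/V₁).
W = (3.01)(8.314)(388) × ln(1.79/5.63)
  = 9710 × -1.146
W_by_gas = -11126 J.

W ≈ -11.1 kJ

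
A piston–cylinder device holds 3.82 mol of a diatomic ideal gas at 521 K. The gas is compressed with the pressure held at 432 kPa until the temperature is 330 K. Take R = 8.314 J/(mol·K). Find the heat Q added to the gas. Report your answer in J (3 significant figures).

Isobaric: W = nRΔT = (3.82)(8.314)(-191) = -6066 J.
ΔU = nCᵥΔT with Cᵥ = 5R/2: ΔU = (3.82)(20.79)(-191) = -15165 J.
Q = ΔU + W = -15165 − 6066 = -21231 J.

Q ≈ -21200 J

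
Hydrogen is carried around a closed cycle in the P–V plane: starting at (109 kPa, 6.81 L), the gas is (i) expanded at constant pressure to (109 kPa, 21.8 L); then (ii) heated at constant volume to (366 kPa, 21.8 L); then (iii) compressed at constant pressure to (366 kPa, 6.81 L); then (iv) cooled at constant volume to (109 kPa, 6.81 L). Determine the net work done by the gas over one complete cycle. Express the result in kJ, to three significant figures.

Constant-volume legs do no work.
W(i) = (109)(21.8 − 6.81) = 1634 J; W(iii) = (366)(6.81 − 21.8) = -5486 J.
W_net = 1634 − 5486 = -3852 J (the counter-clockwise enclosed area).

W_net ≈ -3.85 kJ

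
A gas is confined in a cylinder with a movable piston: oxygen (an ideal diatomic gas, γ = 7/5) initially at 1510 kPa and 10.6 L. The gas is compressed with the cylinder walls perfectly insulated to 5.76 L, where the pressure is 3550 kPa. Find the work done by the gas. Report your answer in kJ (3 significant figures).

Adiabatic: W = (P₁V₁ − P₂V₂)/(γ − 1) with γ = 7/5.
P₁V₁ = 16006 J, P₂V₂ = 20448 J.
W = (16006 − 20448) / 0.4 = -11105 J.

W ≈ -11.1 kJ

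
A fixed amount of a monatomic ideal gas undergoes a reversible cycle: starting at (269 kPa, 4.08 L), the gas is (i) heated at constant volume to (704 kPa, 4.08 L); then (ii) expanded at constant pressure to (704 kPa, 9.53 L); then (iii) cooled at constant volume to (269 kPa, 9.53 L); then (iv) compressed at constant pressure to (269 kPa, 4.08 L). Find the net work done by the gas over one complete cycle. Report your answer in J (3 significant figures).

W_net ≈ 2370 J

Constant-volume legs do no work.
W(ii) = (704)(9.53 − 4.08) = 3837 J; W(iv) = (269)(4.08 − 9.53) = -1466 J.
W_net = 3837 − 1466 = 2371 J (the clockwise enclosed area).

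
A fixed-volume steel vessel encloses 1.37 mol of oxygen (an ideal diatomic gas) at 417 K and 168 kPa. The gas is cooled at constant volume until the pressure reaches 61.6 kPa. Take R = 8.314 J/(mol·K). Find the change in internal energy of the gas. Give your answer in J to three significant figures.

ΔU ≈ -7520 J

Constant volume ⇒ W = 0, so Q = ΔU = nCᵥΔT with Cᵥ = 5R/2 = 20.79 J/(mol·K).
At constant V, T₂/T₁ = P₂/P₁ ⇒ ΔT = T₁(P₂/P₁ − 1) = 417·(61.6/168 − 1) = -264.1 K.
ΔU = (1.37)(20.79)(-264.1) = -7520 J.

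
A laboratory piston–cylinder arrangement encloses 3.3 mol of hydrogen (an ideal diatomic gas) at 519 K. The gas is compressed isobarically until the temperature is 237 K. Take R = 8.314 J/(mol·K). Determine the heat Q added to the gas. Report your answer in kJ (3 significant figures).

Isobaric: W = nRΔT = (3.3)(8.314)(-282) = -7737 J.
ΔU = nCᵥΔT with Cᵥ = 5R/2: ΔU = (3.3)(20.79)(-282) = -19343 J.
Q = ΔU + W = -19343 − 7737 = -27080 J.

Q ≈ -27.1 kJ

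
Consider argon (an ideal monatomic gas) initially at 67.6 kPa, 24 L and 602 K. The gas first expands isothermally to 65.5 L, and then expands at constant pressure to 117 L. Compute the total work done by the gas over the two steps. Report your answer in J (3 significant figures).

W_total ≈ 2900 J

Step 1 (isothermal): W = P₁V₁ ln(V₂/V₁) = (1622) ln(65.5/24) = 1629 J.
After step 1: P = 24.77 kPa, V = 65.5 L, T = 602 K.
Step 2 (isobaric): W = PΔV = (24.77 kPa)(117 − 65.5 L) = 1276 J.
W_total = 1629 + 1276 = 2905 J.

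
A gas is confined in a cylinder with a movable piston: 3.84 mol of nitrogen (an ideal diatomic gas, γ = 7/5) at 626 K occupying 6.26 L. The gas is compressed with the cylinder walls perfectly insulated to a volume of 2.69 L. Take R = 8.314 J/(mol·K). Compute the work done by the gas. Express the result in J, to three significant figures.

Adiabatic: TV^(γ−1) = const with γ = 7/5.
T₂ = T₁ (V₁/V₂)^(γ−1) = 626 × (6.26/2.69)^0.4 = 626 × 1.402 = 877.6 K.
W_by = nCᵥ(T₁ − T₂) = (3.84)(20.79)(626 − 877.6) = -20082 J.

W ≈ -20100 J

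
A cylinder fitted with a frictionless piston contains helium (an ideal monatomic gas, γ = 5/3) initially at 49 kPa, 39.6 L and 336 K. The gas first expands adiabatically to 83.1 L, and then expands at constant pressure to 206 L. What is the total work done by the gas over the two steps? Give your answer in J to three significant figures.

W_total ≈ 2890 J

Step 1 (adiabatic): W = (P₁V₁ − P₂V₂)/(γ−1) = (1940 − 1184)/0.667 = 1135 J.
After step 1: P = 14.25 kPa, V = 83.1 L, T = 205 K.
Step 2 (isobaric): W = PΔV = (14.25 kPa)(206 − 83.1 L) = 1751 J.
W_total = 1135 + 1751 = 2886 J.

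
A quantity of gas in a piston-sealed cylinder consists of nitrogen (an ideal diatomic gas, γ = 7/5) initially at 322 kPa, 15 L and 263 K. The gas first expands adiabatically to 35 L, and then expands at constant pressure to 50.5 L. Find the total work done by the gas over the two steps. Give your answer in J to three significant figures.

Step 1 (adiabatic): W = (P₁V₁ − P₂V₂)/(γ−1) = (4830 − 3442)/0.4 = 3471 J.
After step 1: P = 98.33 kPa, V = 35 L, T = 187.4 K.
Step 2 (isobaric): W = PΔV = (98.33 kPa)(50.5 − 35 L) = 1524 J.
W_total = 3471 + 1524 = 4995 J.

W_total ≈ 5000 J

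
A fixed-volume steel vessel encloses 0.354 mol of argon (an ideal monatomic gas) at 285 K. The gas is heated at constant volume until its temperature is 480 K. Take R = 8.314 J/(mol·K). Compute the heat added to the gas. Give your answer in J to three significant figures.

Constant volume ⇒ W = 0, so Q = ΔU = nCᵥΔT with Cᵥ = 3R/2 = 12.47 J/(mol·K).
ΔU = (0.354)(12.47)(480 − 285) = 860.9 J.

Q ≈ 861 J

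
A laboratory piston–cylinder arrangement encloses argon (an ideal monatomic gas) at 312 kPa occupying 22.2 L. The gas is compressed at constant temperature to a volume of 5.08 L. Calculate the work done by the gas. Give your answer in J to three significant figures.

W ≈ -10200 J

Isothermal: W = nRT ln(V₂/V₁) = P₁V₁ ln(V₂/V₁).
P₁V₁ = (312 kPa)(22.2 L) = 6926 J.
W = 6926 × ln(5.08/22.2) = 6926 × -1.475
W_by_gas = -10215 J.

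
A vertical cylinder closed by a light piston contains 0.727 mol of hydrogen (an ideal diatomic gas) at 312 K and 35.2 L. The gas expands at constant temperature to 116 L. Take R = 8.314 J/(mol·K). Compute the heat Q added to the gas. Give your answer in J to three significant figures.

Q ≈ 2250 J

Isothermal ⇒ ΔU = 0, so Q = W = nRT ln(V₂/V₁).
Q = (0.727)(8.314)(312) ln(116/35.2) = 1886 × 1.193 = 2249 J.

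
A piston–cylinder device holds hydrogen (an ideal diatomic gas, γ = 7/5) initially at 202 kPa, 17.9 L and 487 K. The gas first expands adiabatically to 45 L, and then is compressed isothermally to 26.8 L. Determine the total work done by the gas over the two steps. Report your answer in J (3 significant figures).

Step 1 (adiabatic): W = (P₁V₁ − P₂V₂)/(γ−1) = (3616 − 2501)/0.4 = 2788 J.
After step 1: P = 55.57 kPa, V = 45 L, T = 336.8 K.
Step 2 (isothermal): W = P₁V₁ ln(V₂/V₁) = (2501) ln(26.8/45) = -1296 J.
W_total = 2788 − 1296 = 1492 J.

W_total ≈ 1490 J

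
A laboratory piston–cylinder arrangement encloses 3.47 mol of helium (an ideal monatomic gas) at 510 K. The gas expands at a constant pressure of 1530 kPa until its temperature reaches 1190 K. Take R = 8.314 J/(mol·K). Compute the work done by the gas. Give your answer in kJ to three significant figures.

Isobaric: W = P ΔV = nR ΔT.
W = (3.47)(8.314)(1190 − 510) = 19618 J.

W ≈ 19.6 kJ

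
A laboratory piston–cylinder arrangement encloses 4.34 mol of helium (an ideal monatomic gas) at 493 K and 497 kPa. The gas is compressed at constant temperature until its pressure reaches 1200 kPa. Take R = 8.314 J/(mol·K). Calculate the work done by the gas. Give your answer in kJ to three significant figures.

Isothermal process: W = nRT ln(V₂/V₁) = nRT ln(P₁/P₂).
W = (4.34)(8.314)(493) × ln(497/1200)
  = 17789 × ln(0.4142) = 17789 × -0.8815
W_by_gas = -15681 J.

W ≈ -15.7 kJ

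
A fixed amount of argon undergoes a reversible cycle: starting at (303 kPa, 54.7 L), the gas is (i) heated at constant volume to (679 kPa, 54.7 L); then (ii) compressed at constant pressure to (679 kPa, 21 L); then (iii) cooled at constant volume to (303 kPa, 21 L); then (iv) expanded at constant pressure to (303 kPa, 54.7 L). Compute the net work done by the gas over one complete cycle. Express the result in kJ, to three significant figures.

Constant-volume legs do no work.
W(ii) = (679)(21 − 54.7) = -22882 J; W(iv) = (303)(54.7 − 21) = 10211 J.
W_net = -22882 + 10211 = -12671 J (the counter-clockwise enclosed area).

W_net ≈ -12.7 kJ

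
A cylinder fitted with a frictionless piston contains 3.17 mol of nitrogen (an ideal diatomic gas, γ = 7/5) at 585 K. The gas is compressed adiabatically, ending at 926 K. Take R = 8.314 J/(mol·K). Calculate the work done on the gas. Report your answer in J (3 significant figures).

W ≈ 22500 J

Adiabatic ⇒ Q = 0, so W_by = −ΔU = nCᵥ(T₁ − T₂).
Cᵥ = 5R/2 = 20.79 J/(mol·K).
W = (3.17)(20.79)(585 − 926) = -22468 J.
Work on gas = −W_by = 22468 J.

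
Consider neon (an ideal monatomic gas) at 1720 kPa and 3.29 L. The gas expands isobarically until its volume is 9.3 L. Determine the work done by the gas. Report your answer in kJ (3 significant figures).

Isobaric: W = P ΔV.
W = (1720 kPa)(9.3 − 3.29 L) = (1720)(6.01) = 10337 J.

W ≈ 10.3 kJ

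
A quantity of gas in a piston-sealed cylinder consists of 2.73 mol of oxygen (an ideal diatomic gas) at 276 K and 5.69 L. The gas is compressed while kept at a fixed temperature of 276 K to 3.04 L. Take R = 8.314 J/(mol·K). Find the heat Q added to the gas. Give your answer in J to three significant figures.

Isothermal ⇒ ΔU = 0, so Q = W = nRT ln(V₂/V₁).
Q = (2.73)(8.314)(276) ln(3.04/5.69) = 6264 × -0.6269 = -3927 J.

Q ≈ -3930 J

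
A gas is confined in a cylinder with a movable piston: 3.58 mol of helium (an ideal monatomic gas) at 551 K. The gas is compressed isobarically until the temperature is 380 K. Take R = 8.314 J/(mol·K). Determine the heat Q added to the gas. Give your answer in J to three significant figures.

Isobaric: W = nRΔT = (3.58)(8.314)(-171) = -5090 J.
ΔU = nCᵥΔT with Cᵥ = 3R/2: ΔU = (3.58)(12.47)(-171) = -7634 J.
Q = ΔU + W = -7634 − 5090 = -12724 J.

Q ≈ -12700 J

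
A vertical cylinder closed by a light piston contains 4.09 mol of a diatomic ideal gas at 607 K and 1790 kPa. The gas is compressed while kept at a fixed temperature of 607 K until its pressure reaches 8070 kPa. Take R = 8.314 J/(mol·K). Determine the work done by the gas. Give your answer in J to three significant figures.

Isothermal process: W = nRT ln(V₂/V₁) = nRT ln(P₁/P₂).
W = (4.09)(8.314)(607) × ln(1790/8070)
  = 20641 × ln(0.2218) = 20641 × -1.506
W_by_gas = -31083 J.

W ≈ -31100 J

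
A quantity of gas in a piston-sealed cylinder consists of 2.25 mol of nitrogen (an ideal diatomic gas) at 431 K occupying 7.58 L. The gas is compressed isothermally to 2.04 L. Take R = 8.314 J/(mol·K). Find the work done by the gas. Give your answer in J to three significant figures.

Isothermal: W = nRT ln(V₂/V₁).
W = (2.25)(8.314)(431) × ln(2.04/7.58)
  = 8063 × -1.313
W_by_gas = -10583 J.

W ≈ -10600 J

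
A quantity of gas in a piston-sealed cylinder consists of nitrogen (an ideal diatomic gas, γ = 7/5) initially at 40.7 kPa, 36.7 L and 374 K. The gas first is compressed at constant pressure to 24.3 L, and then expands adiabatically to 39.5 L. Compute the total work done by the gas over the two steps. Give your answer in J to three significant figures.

Step 1 (isobaric): W = PΔV = (40.7 kPa)(24.3 − 36.7 L) = -504.7 J.
After step 1: P = 40.7 kPa, V = 24.3 L, T = 247.6 K.
Step 2 (adiabatic): W = (P₁V₁ − P₂V₂)/(γ−1) = (989 − 814.3)/0.4 = 436.7 J.
W_total = -504.7 + 436.7 = -68 J.

W_total ≈ -68.0 J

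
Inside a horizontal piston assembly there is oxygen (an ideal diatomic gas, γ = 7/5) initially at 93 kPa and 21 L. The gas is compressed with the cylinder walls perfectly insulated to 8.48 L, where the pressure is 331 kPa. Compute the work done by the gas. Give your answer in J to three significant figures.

W ≈ -2130 J

Adiabatic: W = (P₁V₁ − P₂V₂)/(γ − 1) with γ = 7/5.
P₁V₁ = 1953 J, P₂V₂ = 2807 J.
W = (1953 − 2807) / 0.4 = -2135 J.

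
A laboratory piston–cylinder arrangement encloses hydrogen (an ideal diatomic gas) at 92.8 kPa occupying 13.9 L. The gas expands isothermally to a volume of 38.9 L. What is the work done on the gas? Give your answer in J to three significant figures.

Isothermal: W = nRT ln(V₂/V₁) = P₁V₁ ln(V₂/V₁).
P₁V₁ = (92.8 kPa)(13.9 L) = 1290 J.
W = 1290 × ln(38.9/13.9) = 1290 × 1.029
W_by_gas = 1327 J; work on gas = −W_by = -1327 J.

W ≈ -1330 J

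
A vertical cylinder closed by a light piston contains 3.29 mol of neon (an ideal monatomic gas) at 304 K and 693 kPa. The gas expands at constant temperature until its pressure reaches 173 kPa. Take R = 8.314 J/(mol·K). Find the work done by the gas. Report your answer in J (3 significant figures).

Isothermal process: W = nRT ln(V₂/V₁) = nRT ln(P₁/P₂).
W = (3.29)(8.314)(304) × ln(693/173)
  = 8315 × ln(4.006) = 8315 × 1.388
W_by_gas = 11540 J.

W ≈ 11500 J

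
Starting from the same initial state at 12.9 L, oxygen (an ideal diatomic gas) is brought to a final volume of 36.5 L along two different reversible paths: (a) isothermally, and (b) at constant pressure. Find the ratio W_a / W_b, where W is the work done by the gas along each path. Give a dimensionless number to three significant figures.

Path (a) isothermal: W = P₁V₁ ln(V₂/V₁) → W_a/(P₁V₁) = 1.04.
Path (b) isobaric: W = P₁(V₂ − V₁) → W_b/(P₁V₁) = 1.829.
W_a / W_b = 1.04 / 1.829 = 0.5685.

W_a / W_b ≈ 0.569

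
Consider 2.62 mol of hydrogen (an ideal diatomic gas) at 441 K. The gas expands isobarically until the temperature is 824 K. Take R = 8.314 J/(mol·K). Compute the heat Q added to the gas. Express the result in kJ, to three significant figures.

Isobaric: W = nRΔT = (2.62)(8.314)(383) = 8343 J.
ΔU = nCᵥΔT with Cᵥ = 5R/2: ΔU = (2.62)(20.79)(383) = 20857 J.
Q = ΔU + W = 20857 + 8343 = 29200 J.

Q ≈ 29.2 kJ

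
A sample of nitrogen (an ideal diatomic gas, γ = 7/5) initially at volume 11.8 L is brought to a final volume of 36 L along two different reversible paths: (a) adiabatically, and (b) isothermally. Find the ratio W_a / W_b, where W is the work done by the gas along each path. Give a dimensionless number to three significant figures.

W_a / W_b ≈ 0.807

Path (a) adiabatic: W = P₁V₁(1 − (V₁/V₂)^(γ−1))/(γ−1) → W_a/(P₁V₁) = 0.8998.
Path (b) isothermal: W = P₁V₁ ln(V₂/V₁) → W_b/(P₁V₁) = 1.115.
W_a / W_b = 0.8998 / 1.115 = 0.8067.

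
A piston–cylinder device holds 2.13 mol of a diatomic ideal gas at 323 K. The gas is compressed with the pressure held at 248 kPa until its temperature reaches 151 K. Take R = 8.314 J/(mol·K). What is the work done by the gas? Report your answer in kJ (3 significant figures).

Isobaric: W = P ΔV = nR ΔT.
W = (2.13)(8.314)(151 − 323) = -3046 J.

W ≈ -3.05 kJ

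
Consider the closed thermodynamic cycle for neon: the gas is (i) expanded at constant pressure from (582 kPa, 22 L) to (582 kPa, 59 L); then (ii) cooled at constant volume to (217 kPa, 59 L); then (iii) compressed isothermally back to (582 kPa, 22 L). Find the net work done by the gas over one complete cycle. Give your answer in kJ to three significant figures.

Leg (i): W = PΔV = (582)(59 − 22) = 21534 J.
Leg (ii): W = 0.
Leg (iii): W = PᵢVᵢ ln(V_f/Vᵢ) = (12803) ln(22/59) = -12630 J.
W_net = 21534 − 12630 = 8904 J.

W_net ≈ 8.90 kJ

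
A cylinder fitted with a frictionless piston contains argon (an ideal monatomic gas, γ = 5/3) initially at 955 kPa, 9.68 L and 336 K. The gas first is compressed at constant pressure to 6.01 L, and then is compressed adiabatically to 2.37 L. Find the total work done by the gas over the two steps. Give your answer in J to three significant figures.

Step 1 (isobaric): W = PΔV = (955 kPa)(6.01 − 9.68 L) = -3505 J.
After step 1: P = 955 kPa, V = 6.01 L, T = 208.6 K.
Step 2 (adiabatic): W = (P₁V₁ − P₂V₂)/(γ−1) = (5740 − 10673)/0.667 = -7400 J.
W_total = -3505 − 7400 = -10905 J.

W_total ≈ -10900 J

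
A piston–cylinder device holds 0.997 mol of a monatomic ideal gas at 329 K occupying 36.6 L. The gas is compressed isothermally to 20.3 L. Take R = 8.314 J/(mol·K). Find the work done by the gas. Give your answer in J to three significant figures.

Isothermal: W = nRT ln(V₂/V₁).
W = (0.997)(8.314)(329) × ln(20.3/36.6)
  = 2727 × -0.5894
W_by_gas = -1607 J.

W ≈ -1610 J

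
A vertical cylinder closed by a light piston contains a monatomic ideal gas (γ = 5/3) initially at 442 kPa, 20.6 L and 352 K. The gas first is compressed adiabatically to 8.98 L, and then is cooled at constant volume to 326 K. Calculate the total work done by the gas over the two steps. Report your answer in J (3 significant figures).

W_total ≈ -10100 J

Step 1 (adiabatic): W = (P₁V₁ − P₂V₂)/(γ−1) = (9105 − 15837)/0.667 = -10098 J.
Step 2 (isochoric): W = 0 (constant volume).
W_total = -10098 + 0 = -10098 J.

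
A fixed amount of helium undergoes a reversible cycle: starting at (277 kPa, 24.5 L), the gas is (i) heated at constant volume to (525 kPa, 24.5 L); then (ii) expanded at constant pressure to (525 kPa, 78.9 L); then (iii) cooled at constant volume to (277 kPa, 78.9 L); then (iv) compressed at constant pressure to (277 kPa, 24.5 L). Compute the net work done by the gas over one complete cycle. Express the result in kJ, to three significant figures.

W_net ≈ 13.5 kJ

Constant-volume legs do no work.
W(ii) = (525)(78.9 − 24.5) = 28560 J; W(iv) = (277)(24.5 − 78.9) = -15069 J.
W_net = 28560 − 15069 = 13491 J (the clockwise enclosed area).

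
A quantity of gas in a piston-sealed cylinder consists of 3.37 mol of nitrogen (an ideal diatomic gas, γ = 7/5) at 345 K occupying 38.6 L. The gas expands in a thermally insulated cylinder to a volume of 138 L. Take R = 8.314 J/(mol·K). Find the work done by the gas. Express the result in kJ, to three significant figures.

Adiabatic: TV^(γ−1) = const with γ = 7/5.
T₂ = T₁ (V₁/V₂)^(γ−1) = 345 × (38.6/138)^0.4 = 345 × 0.6007 = 207.3 K.
W_by = nCᵥ(T₁ − T₂) = (3.37)(20.79)(345 − 207.3) = 9648 J.

W ≈ 9.65 kJ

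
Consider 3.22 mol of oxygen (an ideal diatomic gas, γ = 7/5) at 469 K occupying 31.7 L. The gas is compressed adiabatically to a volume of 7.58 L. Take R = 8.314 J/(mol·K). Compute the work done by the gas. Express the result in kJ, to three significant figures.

W ≈ -24.2 kJ

Adiabatic: TV^(γ−1) = const with γ = 7/5.
T₂ = T₁ (V₁/V₂)^(γ−1) = 469 × (31.7/7.58)^0.4 = 469 × 1.772 = 831.2 K.
W_by = nCᵥ(T₁ − T₂) = (3.22)(20.79)(469 − 831.2) = -24244 J.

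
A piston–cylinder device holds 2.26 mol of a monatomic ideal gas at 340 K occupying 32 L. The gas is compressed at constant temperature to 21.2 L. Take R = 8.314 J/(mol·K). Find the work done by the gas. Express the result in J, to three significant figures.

Isothermal: W = nRT ln(V₂/V₁).
W = (2.26)(8.314)(340) × ln(21.2/32)
  = 6388 × -0.4117
W_by_gas = -2630 J.

W ≈ -2630 J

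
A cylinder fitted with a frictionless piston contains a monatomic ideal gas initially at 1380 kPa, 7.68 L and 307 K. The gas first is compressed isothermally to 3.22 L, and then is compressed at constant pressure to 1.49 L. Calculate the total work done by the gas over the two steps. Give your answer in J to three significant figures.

Step 1 (isothermal): W = P₁V₁ ln(V₂/V₁) = (10598) ln(3.22/7.68) = -9213 J.
After step 1: P = 3291 kPa, V = 3.22 L, T = 307 K.
Step 2 (isobaric): W = PΔV = (3291 kPa)(1.49 − 3.22 L) = -5694 J.
W_total = -9213 − 5694 = -14907 J.

W_total ≈ -14900 J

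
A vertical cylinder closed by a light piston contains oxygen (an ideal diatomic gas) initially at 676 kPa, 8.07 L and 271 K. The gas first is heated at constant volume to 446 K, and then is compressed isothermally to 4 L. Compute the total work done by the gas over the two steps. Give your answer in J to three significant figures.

W_total ≈ -6300 J

Step 1 (isochoric): W = 0 (constant volume).
After step 1: P = 1113 kPa (V unchanged).
Step 2 (isothermal): W = P₁V₁ ln(V₂/V₁) = (8978) ln(4/8.07) = -6301 J.
W_total = 0 − 6301 = -6301 J.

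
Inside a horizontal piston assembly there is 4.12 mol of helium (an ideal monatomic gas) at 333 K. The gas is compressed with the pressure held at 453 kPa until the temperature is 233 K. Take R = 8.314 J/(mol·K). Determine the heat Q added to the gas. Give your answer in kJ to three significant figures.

Q ≈ -8.56 kJ

Isobaric: W = nRΔT = (4.12)(8.314)(-100) = -3425 J.
ΔU = nCᵥΔT with Cᵥ = 3R/2: ΔU = (4.12)(12.47)(-100) = -5138 J.
Q = ΔU + W = -5138 − 3425 = -8563 J.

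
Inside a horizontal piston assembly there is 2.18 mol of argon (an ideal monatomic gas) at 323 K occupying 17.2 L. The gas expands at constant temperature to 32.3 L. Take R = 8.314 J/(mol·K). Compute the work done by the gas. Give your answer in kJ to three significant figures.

W ≈ 3.69 kJ

Isothermal: W = nRT ln(V₂/V₁).
W = (2.18)(8.314)(323) × ln(32.3/17.2)
  = 5854 × 0.6302
W_by_gas = 3689 J.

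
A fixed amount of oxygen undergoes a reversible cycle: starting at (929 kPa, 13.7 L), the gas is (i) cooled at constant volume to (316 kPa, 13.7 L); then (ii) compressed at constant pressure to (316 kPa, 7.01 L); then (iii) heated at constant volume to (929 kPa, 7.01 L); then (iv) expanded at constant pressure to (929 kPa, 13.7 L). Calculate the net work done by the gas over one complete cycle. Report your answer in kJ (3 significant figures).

Constant-volume legs do no work.
W(ii) = (316)(7.01 − 13.7) = -2114 J; W(iv) = (929)(13.7 − 7.01) = 6215 J.
W_net = -2114 + 6215 = 4101 J (the clockwise enclosed area).

W_net ≈ 4.10 kJ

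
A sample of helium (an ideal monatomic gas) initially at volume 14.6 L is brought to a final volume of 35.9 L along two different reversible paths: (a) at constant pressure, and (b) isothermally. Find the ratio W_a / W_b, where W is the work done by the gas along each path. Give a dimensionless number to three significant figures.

Path (a) isobaric: W = P₁(V₂ − V₁) → W_a/(P₁V₁) = 1.459.
Path (b) isothermal: W = P₁V₁ ln(V₂/V₁) → W_b/(P₁V₁) = 0.8997.
W_a / W_b = 1.459 / 0.8997 = 1.622.

W_a / W_b ≈ 1.62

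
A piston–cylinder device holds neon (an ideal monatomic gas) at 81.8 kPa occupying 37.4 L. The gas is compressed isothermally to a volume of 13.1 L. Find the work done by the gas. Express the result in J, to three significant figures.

W ≈ -3210 J

Isothermal: W = nRT ln(V₂/V₁) = P₁V₁ ln(V₂/V₁).
P₁V₁ = (81.8 kPa)(37.4 L) = 3059 J.
W = 3059 × ln(13.1/37.4) = 3059 × -1.049
W_by_gas = -3209 J.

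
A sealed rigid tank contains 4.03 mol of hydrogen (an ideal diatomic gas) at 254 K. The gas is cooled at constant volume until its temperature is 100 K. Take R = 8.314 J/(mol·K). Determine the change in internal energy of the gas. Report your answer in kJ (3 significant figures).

ΔU ≈ -12.9 kJ

Constant volume ⇒ W = 0, so Q = ΔU = nCᵥΔT with Cᵥ = 5R/2 = 20.79 J/(mol·K).
ΔU = (4.03)(20.79)(100 − 254) = -12900 J.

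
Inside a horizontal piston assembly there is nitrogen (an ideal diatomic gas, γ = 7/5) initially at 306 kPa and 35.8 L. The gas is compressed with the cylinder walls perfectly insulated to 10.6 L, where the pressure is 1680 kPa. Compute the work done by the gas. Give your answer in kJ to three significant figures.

Adiabatic: W = (P₁V₁ − P₂V₂)/(γ − 1) with γ = 7/5.
P₁V₁ = 10955 J, P₂V₂ = 17808 J.
W = (10955 − 17808) / 0.4 = -17133 J.

W ≈ -17.1 kJ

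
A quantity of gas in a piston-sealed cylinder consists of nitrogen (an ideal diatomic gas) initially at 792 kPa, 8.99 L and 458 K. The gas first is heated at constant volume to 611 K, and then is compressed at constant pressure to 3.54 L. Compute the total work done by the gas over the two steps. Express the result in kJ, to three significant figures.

Step 1 (isochoric): W = 0 (constant volume).
After step 1: P = 1057 kPa (V unchanged).
Step 2 (isobaric): W = PΔV = (1057 kPa)(3.54 − 8.99 L) = -5758 J.
W_total = 0 − 5758 = -5758 J.

W_total ≈ -5.76 kJ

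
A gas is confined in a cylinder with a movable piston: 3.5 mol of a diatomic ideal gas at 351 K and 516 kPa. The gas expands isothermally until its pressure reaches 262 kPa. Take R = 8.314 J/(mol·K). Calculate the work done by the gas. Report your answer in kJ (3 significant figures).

W ≈ 6.92 kJ

Isothermal process: W = nRT ln(V₂/V₁) = nRT ln(P₁/P₂).
W = (3.5)(8.314)(351) × ln(516/262)
  = 10214 × ln(1.969) = 10214 × 0.6778
W_by_gas = 6922 J.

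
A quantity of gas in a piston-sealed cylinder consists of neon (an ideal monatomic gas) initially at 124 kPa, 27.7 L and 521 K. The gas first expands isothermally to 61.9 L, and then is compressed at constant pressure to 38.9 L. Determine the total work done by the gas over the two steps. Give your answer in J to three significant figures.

W_total ≈ 1490 J

Step 1 (isothermal): W = P₁V₁ ln(V₂/V₁) = (3435) ln(61.9/27.7) = 2762 J.
After step 1: P = 55.49 kPa, V = 61.9 L, T = 521 K.
Step 2 (isobaric): W = PΔV = (55.49 kPa)(38.9 − 61.9 L) = -1276 J.
W_total = 2762 − 1276 = 1486 J.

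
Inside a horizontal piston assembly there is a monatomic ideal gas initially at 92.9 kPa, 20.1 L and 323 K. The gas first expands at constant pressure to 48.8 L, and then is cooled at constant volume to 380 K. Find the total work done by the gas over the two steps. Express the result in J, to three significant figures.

Step 1 (isobaric): W = PΔV = (92.9 kPa)(48.8 − 20.1 L) = 2666 J.
Step 2 (isochoric): W = 0 (constant volume).
W_total = 2666 + 0 = 2666 J.

W_total ≈ 2670 J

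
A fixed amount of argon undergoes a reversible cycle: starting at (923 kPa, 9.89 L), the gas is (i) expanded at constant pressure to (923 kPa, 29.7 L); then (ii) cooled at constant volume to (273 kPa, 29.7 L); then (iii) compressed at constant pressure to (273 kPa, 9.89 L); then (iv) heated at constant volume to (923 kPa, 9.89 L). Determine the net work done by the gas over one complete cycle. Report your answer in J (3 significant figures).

Constant-volume legs do no work.
W(i) = (923)(29.7 − 9.89) = 18285 J; W(iii) = (273)(9.89 − 29.7) = -5408 J.
W_net = 18285 − 5408 = 12876 J (the clockwise enclosed area).

W_net ≈ 12900 J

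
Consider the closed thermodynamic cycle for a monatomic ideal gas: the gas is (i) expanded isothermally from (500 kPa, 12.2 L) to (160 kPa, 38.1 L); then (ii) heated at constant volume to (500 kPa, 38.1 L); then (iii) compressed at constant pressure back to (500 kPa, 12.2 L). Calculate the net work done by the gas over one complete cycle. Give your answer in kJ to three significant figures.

Leg (i): W = PᵢVᵢ ln(V_f/Vᵢ) = (6100) ln(38.1/12.2) = 6947 J.
Leg (ii): W = 0.
Leg (iii): W = PΔV = (500)(12.2 − 38.1) = -12950 J.
W_net = 6947 − 12950 = -6003 J.

W_net ≈ -6.00 kJ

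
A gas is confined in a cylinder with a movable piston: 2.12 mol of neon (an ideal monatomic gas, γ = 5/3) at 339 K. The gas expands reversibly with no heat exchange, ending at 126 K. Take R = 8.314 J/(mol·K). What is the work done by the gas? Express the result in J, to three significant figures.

Adiabatic ⇒ Q = 0, so W_by = −ΔU = nCᵥ(T₁ − T₂).
Cᵥ = 3R/2 = 12.47 J/(mol·K).
W = (2.12)(12.47)(339 − 126) = 5631 J.

W ≈ 5630 J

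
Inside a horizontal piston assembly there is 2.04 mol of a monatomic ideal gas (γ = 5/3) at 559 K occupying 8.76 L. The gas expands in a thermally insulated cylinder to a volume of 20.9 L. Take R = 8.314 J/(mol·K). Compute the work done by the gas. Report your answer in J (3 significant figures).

W ≈ 6260 J

Adiabatic: TV^(γ−1) = const with γ = 5/3.
T₂ = T₁ (V₁/V₂)^(γ−1) = 559 × (8.76/20.9)^0.667 = 559 × 0.5601 = 313.1 K.
W_by = nCᵥ(T₁ − T₂) = (2.04)(12.47)(559 − 313.1) = 6257 J.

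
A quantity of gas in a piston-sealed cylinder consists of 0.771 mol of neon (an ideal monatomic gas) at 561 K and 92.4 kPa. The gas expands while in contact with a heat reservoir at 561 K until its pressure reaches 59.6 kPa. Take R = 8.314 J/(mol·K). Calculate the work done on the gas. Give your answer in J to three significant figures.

W ≈ -1580 J

Isothermal process: W = nRT ln(V₂/V₁) = nRT ln(P₁/P₂).
W = (0.771)(8.314)(561) × ln(92.4/59.6)
  = 3596 × ln(1.55) = 3596 × 0.4385
W_by_gas = 1577 J; work on gas = −W_by = -1577 J.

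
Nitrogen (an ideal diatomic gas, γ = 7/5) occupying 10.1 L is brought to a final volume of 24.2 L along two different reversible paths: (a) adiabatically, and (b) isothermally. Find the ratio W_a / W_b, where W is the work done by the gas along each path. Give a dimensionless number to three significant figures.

Path (a) adiabatic: W = P₁V₁(1 − (V₁/V₂)^(γ−1))/(γ−1) → W_a/(P₁V₁) = 0.7374.
Path (b) isothermal: W = P₁V₁ ln(V₂/V₁) → W_b/(P₁V₁) = 0.8738.
W_a / W_b = 0.7374 / 0.8738 = 0.8439.

W_a / W_b ≈ 0.844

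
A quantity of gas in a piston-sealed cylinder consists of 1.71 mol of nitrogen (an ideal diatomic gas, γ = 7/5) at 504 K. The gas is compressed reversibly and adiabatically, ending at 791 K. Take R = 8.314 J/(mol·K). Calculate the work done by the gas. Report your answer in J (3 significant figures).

W ≈ -10200 J

Adiabatic ⇒ Q = 0, so W_by = −ΔU = nCᵥ(T₁ − T₂).
Cᵥ = 5R/2 = 20.79 J/(mol·K).
W = (1.71)(20.79)(504 − 791) = -10201 J.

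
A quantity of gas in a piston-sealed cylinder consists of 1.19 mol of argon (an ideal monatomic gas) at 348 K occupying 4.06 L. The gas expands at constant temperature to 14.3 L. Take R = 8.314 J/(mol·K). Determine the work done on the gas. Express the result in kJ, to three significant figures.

Isothermal: W = nRT ln(V₂/V₁).
W = (1.19)(8.314)(348) × ln(14.3/4.06)
  = 3443 × 1.259
W_by_gas = 4335 J; work on gas = −W_by = -4335 J.

W ≈ -4.33 kJ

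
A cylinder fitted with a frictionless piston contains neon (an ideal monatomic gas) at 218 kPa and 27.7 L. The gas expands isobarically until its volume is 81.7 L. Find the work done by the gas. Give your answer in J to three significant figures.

Isobaric: W = P ΔV.
W = (218 kPa)(81.7 − 27.7 L) = (218)(54) = 11772 J.

W ≈ 11800 J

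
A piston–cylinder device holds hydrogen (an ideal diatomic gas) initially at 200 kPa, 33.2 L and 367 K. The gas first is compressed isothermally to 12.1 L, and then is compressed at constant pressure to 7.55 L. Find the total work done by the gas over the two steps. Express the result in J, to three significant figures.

W_total ≈ -9200 J

Step 1 (isothermal): W = P₁V₁ ln(V₂/V₁) = (6640) ln(12.1/33.2) = -6702 J.
After step 1: P = 548.8 kPa, V = 12.1 L, T = 367 K.
Step 2 (isobaric): W = PΔV = (548.8 kPa)(7.55 − 12.1 L) = -2497 J.
W_total = -6702 − 2497 = -9199 J.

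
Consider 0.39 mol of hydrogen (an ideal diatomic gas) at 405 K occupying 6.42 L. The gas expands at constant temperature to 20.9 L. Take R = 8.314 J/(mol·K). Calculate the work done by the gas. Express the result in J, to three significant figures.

Isothermal: W = nRT ln(V₂/V₁).
W = (0.39)(8.314)(405) × ln(20.9/6.42)
  = 1313 × 1.18
W_by_gas = 1550 J.

W ≈ 1550 J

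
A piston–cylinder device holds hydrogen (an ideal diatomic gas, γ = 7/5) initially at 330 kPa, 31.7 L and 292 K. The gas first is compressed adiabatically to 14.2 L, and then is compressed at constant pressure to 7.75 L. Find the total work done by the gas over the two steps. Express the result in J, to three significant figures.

Step 1 (adiabatic): W = (P₁V₁ − P₂V₂)/(γ−1) = (10461 − 14424)/0.4 = -9907 J.
After step 1: P = 1016 kPa, V = 14.2 L, T = 402.6 K.
Step 2 (isobaric): W = PΔV = (1016 kPa)(7.75 − 14.2 L) = -6552 J.
W_total = -9907 − 6552 = -16459 J.

W_total ≈ -16500 J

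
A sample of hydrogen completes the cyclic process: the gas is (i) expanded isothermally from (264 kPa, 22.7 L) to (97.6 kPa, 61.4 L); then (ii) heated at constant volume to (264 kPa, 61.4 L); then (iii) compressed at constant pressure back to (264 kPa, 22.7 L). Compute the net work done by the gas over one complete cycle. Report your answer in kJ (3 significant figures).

W_net ≈ -4.25 kJ

Leg (i): W = PᵢVᵢ ln(V_f/Vᵢ) = (5993) ln(61.4/22.7) = 5963 J.
Leg (ii): W = 0.
Leg (iii): W = PΔV = (264)(22.7 − 61.4) = -10217 J.
W_net = 5963 − 10217 = -4254 J.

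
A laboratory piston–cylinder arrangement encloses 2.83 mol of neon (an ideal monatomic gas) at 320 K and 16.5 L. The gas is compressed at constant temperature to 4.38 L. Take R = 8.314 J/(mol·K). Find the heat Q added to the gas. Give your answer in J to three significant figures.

Q ≈ -9990 J

Isothermal ⇒ ΔU = 0, so Q = W = nRT ln(V₂/V₁).
Q = (2.83)(8.314)(320) ln(4.38/16.5) = 7529 × -1.326 = -9986 J.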